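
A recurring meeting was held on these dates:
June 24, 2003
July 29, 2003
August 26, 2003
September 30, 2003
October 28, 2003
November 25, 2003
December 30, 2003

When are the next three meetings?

All Tuesdays; the gaps (35, 28, 35, 28, 28, 35) vary with month length.
This is the last Tuesday of each month.
January 2004 ends with Tuesday January 27, 2004.
February 2004 ends with Tuesday February 24, 2004.
Last Tuesday of March 2004: March 30, 2004.

January 27, 2004; February 24, 2004; March 30, 2004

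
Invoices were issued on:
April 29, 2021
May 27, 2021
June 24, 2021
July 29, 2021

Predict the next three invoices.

August 26, 2021; September 30, 2021; October 28, 2021

These are Thursdays with 28, 28, 35-day gaps.
Each is the final Thursday of its month — April 29, 2021 is past the 28th, so '4th Thursday' doesn't fit.
Last Thursday of August 2021: August 26, 2021.
Last Thursday of September 2021: September 30, 2021.
October 2021 ends with Thursday October 28, 2021.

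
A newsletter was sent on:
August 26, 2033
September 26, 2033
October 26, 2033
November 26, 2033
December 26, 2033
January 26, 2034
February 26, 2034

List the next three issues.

The day-of-month is always 26 (31, 30, 31, 30, 31, 31 days between events).
So this recurs on the 26th of each month.
March 2034: March 26, 2034.
April 2034: April 26, 2034.
May 2034: May 26, 2034.

March 26, 2034; April 26, 2034; May 26, 2034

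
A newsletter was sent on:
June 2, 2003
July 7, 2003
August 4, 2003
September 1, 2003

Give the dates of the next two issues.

October 6, 2003; November 3, 2003

Gaps: 35, 28, 28 days — a mix of 28 and 35. Every date is a Monday.
Each is the 1st Monday of its month.
October 2003 — 1st Monday is October 6, 2003.
November 2003 — 1st Monday is November 3, 2003.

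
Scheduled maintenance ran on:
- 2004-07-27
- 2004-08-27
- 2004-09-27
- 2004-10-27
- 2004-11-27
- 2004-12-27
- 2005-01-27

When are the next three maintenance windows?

Gaps: 31, 31, 30, 31, 30, 31 days — not constant. Every event is on the 27th of the month.
Pattern: the 27th of each month.
Next: February 2005 → 2005-02-27.
March 2005: 2005-03-27.
Next: April 2005 → 2005-04-27.

2005-02-27, 2005-03-27, 2005-04-27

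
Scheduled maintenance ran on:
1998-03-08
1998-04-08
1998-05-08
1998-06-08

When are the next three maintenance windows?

The day-of-month is always 8 (31, 30, 31 days between events).
So this recurs on the 8th of each month.
Next: July 1998 → 1998-07-08.
August 1998: 1998-08-08.
September 1998: 1998-09-08.

1998-07-08, 1998-08-08, 1998-09-08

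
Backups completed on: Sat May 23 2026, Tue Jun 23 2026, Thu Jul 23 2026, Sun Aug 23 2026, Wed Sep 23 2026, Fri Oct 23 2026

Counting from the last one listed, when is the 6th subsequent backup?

Fri Apr 23 2027

Gaps: 31, 30, 31, 31, 30 days — not constant. Every event is on the 23rd of the month.
Pattern: the 23rd of each month.
November 2026: Mon Nov 23 2026.
Next: December 2026 → Wed Dec 23 2026.
January 2027: Sat Jan 23 2027.
Next: February 2027 → Tue Feb 23 2027.
Next: March 2027 → Tue Mar 23 2027.
April 2027: Fri Apr 23 2027.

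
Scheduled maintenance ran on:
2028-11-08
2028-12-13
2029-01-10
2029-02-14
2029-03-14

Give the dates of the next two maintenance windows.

Gaps: 35, 28, 35, 28 days — a mix of 28 and 35. Every date is a Wednesday.
Each is the 2nd Wednesday of its month.
April 2029 — 2nd Wednesday is 2029-04-11.
2nd Wednesday of May 2029: 2029-05-09.

2029-04-11, 2029-05-09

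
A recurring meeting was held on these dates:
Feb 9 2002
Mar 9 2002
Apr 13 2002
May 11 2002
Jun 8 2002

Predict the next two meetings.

All dates are Saturdays, 28, 35, 28, 28 days apart.
Specifically, the 2nd Saturday of each month.
2nd Saturday of July 2002: Jul 13 2002.
August 2002 — 2nd Saturday is Aug 10 2002.

Jul 13 2002, Aug 10 2002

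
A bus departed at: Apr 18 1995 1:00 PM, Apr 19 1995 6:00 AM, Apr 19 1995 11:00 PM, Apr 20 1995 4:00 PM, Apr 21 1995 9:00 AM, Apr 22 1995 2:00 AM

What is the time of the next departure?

The interval is a steady 17 hours (17, 17, 17, 17, 17).
Apr 22 1995 2:00 AM + 17 h = Apr 22 1995 7:00 PM.

Apr 22 1995 7:00 PM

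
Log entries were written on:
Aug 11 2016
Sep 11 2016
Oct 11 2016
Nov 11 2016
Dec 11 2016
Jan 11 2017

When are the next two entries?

Feb 11 2017, Mar 11 2017

Each date is the 11th; the gaps (31, 30, 31, 30, 31) track the month lengths.
The rule is the 11th of each month.
February 2017: Feb 11 2017.
Next: March 2017 → Mar 11 2017.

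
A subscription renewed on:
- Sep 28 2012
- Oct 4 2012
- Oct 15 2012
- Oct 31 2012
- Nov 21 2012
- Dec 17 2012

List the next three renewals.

Gaps: 6, 11, 16, 21, 26 days — each gap is 5 larger than the previous one.
Next gap: 31 days. Dec 17 2012 + 31 days = Jan 17 2013.
Next gap: 36 days. Jan 17 2013 + 36 days = Feb 22 2013.
Next gap: 41 days. Feb 22 2013 + 41 days = Apr 4 2013.

Jan 17 2013, Feb 22 2013, Apr 4 2013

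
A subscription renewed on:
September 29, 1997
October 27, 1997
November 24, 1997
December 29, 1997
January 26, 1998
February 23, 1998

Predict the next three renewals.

March 30, 1998; April 27, 1998; May 25, 1998

These are Mondays with 28, 28, 35, 28, 28-day gaps.
Each is the final Monday of its month — September 29, 1997 is past the 28th, so '4th Monday' doesn't fit.
Last Monday of March 1998: March 30, 1998.
April 1998 ends with Monday April 27, 1998.
May 1998 ends with Monday May 25, 1998.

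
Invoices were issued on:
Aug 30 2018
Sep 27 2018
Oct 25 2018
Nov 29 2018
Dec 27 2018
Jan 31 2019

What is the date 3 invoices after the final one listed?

All Thursdays; the gaps (28, 28, 35, 28, 35) vary with month length.
This is the last Thursday of each month.
February 2019 ends with Thursday Feb 28 2019.
March 2019 ends with Thursday Mar 28 2019.
Last Thursday of April 2019: Apr 25 2019.

Apr 25 2019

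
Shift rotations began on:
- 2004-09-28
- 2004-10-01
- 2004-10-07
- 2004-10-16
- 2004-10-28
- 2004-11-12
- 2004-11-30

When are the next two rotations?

2004-12-21, 2005-01-14

Intervals are 3, 6, 9, 12, 15, 18 days — an arithmetic progression with common difference 3.
Next gap: 21 days. 2004-11-30 + 21 days = 2004-12-21.
Next gap: 24 days. 2004-12-21 + 24 days = 2005-01-14.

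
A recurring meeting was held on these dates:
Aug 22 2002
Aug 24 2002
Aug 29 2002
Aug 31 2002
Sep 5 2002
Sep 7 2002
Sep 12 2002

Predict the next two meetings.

Every event lands on a Thursday or Saturday (gaps cycle 2, 5, 2, 5, 2, 5).
So the schedule is: every Thursday and Saturday.
The following Saturday is Sep 14 2002.
The following Thursday is Sep 19 2002.

Sep 14 2002, Sep 19 2002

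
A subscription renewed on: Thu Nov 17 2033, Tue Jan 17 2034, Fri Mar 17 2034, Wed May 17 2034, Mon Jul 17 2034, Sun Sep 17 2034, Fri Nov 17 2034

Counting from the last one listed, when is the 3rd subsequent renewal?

Thu May 17 2035

Gaps: 61, 59, 61, 61, 62, 61 days — not constant. Every event is on the 17th of the month.
Pattern: the 17th of every 2 months.
Next: January 2035 → Wed Jan 17 2035.
Next: March 2035 → Sat Mar 17 2035.
May 2035: Thu May 17 2035.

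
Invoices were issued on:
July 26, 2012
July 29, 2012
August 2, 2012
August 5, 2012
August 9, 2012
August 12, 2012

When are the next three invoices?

Every event lands on a Thursday or Sunday (gaps cycle 3, 4, 3, 4, 3).
So the schedule is: every Thursday and Sunday.
Next Thursday: August 16, 2012.
Next Sunday: August 19, 2012.
Next Thursday: August 23, 2012.

August 16, 2012; August 19, 2012; August 23, 2012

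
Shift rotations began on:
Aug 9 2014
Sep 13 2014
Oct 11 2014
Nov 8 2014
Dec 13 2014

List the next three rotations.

Gaps: 35, 28, 28, 35 days — a mix of 28 and 35. Every date is a Saturday.
Each is the 2nd Saturday of its month.
January 2015 — 2nd Saturday is Jan 10 2015.
February 2015 — 2nd Saturday is Feb 14 2015.
March 2015 — 2nd Saturday is Mar 14 2015.

Jan 10 2015, Feb 14 2015, Mar 14 2015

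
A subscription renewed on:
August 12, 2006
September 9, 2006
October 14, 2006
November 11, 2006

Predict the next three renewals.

All dates are Saturdays, 28, 35, 28 days apart.
Specifically, the 2nd Saturday of each month.
2nd Saturday of December 2006: December 9, 2006.
January 2007 — 2nd Saturday is January 13, 2007.
February 2007 — 2nd Saturday is February 10, 2007.

December 9, 2006; January 13, 2007; February 10, 2007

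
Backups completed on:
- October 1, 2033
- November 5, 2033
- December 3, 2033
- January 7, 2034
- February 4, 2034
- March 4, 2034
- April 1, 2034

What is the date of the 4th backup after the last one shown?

August 5, 2034

These are Saturdays at 28- or 35-day spacing (35, 28, 35, 28, 28, 28).
The pattern: 1st Saturday of the month.
May 2034 — 1st Saturday is May 6, 2034.
1st Saturday of June 2034: June 3, 2034.
July 2034 — 1st Saturday is July 1, 2034.
August 2034 — 1st Saturday is August 5, 2034.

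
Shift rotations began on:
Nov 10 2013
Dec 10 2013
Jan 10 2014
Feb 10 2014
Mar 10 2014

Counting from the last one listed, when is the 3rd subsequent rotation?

The day-of-month is always 10 (30, 31, 31, 28 days between events).
So this recurs on the 10th of each month.
April 2014: Apr 10 2014.
Next: May 2014 → May 10 2014.
June 2014: Jun 10 2014.

Jun 10 2014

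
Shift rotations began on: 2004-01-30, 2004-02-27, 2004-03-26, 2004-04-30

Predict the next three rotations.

2004-05-28, 2004-06-25, 2004-07-30

These are Fridays with 28, 28, 35-day gaps.
Each is the final Friday of its month — 2004-01-30 is past the 28th, so '4th Friday' doesn't fit.
May 2004 ends with Friday 2004-05-28.
June 2004 ends with Friday 2004-06-25.
Last Friday of July 2004: 2004-07-30.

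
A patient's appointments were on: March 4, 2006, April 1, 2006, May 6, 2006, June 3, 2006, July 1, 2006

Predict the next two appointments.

Gaps: 28, 35, 28, 28 days — a mix of 28 and 35. Every date is a Saturday.
Each is the 1st Saturday of its month.
August 2006 — 1st Saturday is August 5, 2006.
1st Saturday of September 2006: September 2, 2006.

August 5, 2006; September 2, 2006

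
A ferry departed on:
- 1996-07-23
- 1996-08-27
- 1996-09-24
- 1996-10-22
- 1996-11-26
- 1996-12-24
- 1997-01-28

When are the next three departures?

1997-02-25, 1997-03-25, 1997-04-22

Gaps: 35, 28, 28, 35, 28, 35 days — a mix of 28 and 35. Every date is a Tuesday.
Each is the 4th Tuesday of its month.
February 1997 — 4th Tuesday is 1997-02-25.
4th Tuesday of March 1997: 1997-03-25.
April 1997 — 4th Tuesday is 1997-04-22.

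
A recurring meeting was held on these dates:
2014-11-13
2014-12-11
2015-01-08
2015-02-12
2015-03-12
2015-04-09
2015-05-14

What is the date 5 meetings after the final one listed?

All dates are Thursdays, 28, 28, 35, 28, 28, 35 days apart.
Specifically, the 2nd Thursday of each month.
2nd Thursday of June 2015: 2015-06-11.
July 2015 — 2nd Thursday is 2015-07-09.
August 2015 — 2nd Thursday is 2015-08-13.
2nd Thursday of September 2015: 2015-09-10.
2nd Thursday of October 2015: 2015-10-08.

2015-10-08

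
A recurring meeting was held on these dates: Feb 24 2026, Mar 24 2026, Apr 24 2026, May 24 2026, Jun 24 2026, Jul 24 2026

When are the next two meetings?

Aug 24 2026, Sep 24 2026

Each date is the 24th; the gaps (28, 31, 30, 31, 30) track the month lengths.
The rule is the 24th of each month.
Next: August 2026 → Aug 24 2026.
Next: September 2026 → Sep 24 2026.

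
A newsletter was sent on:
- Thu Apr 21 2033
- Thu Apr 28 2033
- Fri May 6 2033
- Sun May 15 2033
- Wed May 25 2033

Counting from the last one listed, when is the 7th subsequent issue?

Intervals are 7, 8, 9, 10 days — an arithmetic progression with common difference 1.
Next gap: 11 days. Wed May 25 2033 + 11 days = Sun Jun 5 2033.
Next gap: 12 days. Sun Jun 5 2033 + 12 days = Fri Jun 17 2033.
Next gap: 13 days. Fri Jun 17 2033 + 13 days = Thu Jun 30 2033.
Next gap: 14 days. Thu Jun 30 2033 + 14 days = Thu Jul 14 2033.
Next gap: 15 days. Thu Jul 14 2033 + 15 days = Fri Jul 29 2033.
Next gap: 16 days. Fri Jul 29 2033 + 16 days = Sun Aug 14 2033.
Next gap: 17 days. Sun Aug 14 2033 + 17 days = Wed Aug 31 2033.

Wed Aug 31 2033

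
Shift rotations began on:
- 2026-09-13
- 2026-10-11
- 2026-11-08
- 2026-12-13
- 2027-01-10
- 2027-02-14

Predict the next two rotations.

These are Sundays at 28- or 35-day spacing (28, 28, 35, 28, 35).
The pattern: 2nd Sunday of the month.
March 2027 — 2nd Sunday is 2027-03-14.
2nd Sunday of April 2027: 2027-04-11.

2027-03-14, 2027-04-11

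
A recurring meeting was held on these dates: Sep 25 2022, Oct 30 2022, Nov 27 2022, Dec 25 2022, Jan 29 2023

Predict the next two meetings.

Every date is a Sunday; gaps 35, 28, 28, 35 days.
Each is the last Sunday of its month (at least one falls on the 29th or later, ruling out '4th Sunday').
Last Sunday of February 2023: Feb 26 2023.
March 2023 ends with Sunday Mar 26 2023.

Feb 26 2023, Mar 26 2023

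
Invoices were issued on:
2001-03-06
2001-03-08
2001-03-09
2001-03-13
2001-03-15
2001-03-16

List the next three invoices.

Gaps: 2, 1, 4, 2, 1 days — not constant, but cyclic with period 3.
The events fall on every Tuesday, Thursday and Friday.
The following Tuesday is 2001-03-20.
The following Thursday is 2001-03-22.
Next Friday: 2001-03-23.

2001-03-20, 2001-03-22, 2001-03-23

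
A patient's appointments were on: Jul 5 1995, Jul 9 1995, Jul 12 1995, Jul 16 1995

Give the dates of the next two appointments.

Gaps: 4, 3, 4 days — not constant, but cyclic with period 2.
The events fall on every Wednesday and Sunday.
Next Wednesday: Jul 19 1995.
Next Sunday: Jul 23 1995.

Jul 19 1995, Jul 23 1995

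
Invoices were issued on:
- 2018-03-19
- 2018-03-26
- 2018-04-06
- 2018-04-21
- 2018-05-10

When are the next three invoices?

Gaps: 7, 11, 15, 19 days — each gap is 4 larger than the previous one.
Next gap: 23 days. 2018-05-10 + 23 days = 2018-06-02.
Next gap: 27 days. 2018-06-02 + 27 days = 2018-06-29.
Next gap: 31 days. 2018-06-29 + 31 days = 2018-07-30.

2018-06-02, 2018-06-29, 2018-07-30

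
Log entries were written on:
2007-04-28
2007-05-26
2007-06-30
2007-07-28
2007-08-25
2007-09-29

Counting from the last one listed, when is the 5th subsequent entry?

These are Saturdays with 28, 35, 28, 28, 35-day gaps.
Each is the final Saturday of its month — 2007-06-30 is past the 28th, so '4th Saturday' doesn't fit.
October 2007 ends with Saturday 2007-10-27.
November 2007 ends with Saturday 2007-11-24.
December 2007 ends with Saturday 2007-12-29.
January 2008 ends with Saturday 2008-01-26.
February 2008 ends with Saturday 2008-02-23.

2008-02-23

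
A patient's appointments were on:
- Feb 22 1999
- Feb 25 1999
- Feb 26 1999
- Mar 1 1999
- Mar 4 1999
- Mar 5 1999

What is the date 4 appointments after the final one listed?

Every event lands on a Monday or Thursday or Friday (gaps cycle 3, 1, 3, 3, 1).
So the schedule is: every Monday, Thursday and Friday.
Next Monday: Mar 8 1999.
Next Thursday: Mar 11 1999.
The following Friday is Mar 12 1999.
Next Monday: Mar 15 1999.

Mar 15 1999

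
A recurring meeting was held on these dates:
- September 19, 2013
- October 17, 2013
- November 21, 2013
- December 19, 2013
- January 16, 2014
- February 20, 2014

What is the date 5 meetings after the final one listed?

July 17, 2014

These are Thursdays at 28- or 35-day spacing (28, 35, 28, 28, 35).
The pattern: 3rd Thursday of the month.
March 2014 — 3rd Thursday is March 20, 2014.
3rd Thursday of April 2014: April 17, 2014.
May 2014 — 3rd Thursday is May 15, 2014.
3rd Thursday of June 2014: June 19, 2014.
July 2014 — 3rd Thursday is July 17, 2014.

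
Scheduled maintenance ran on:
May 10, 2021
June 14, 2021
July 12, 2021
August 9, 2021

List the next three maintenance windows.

September 13, 2021; October 11, 2021; November 8, 2021

All dates are Mondays, 35, 28, 28 days apart.
Specifically, the 2nd Monday of each month.
2nd Monday of September 2021: September 13, 2021.
October 2021 — 2nd Monday is October 11, 2021.
November 2021 — 2nd Monday is November 8, 2021.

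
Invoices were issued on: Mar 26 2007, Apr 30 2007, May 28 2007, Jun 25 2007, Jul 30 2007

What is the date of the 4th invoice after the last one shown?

Nov 26 2007

These are Mondays with 35, 28, 28, 35-day gaps.
Each is the final Monday of its month — Apr 30 2007 is past the 28th, so '4th Monday' doesn't fit.
Last Monday of August 2007: Aug 27 2007.
September 2007 ends with Monday Sep 24 2007.
Last Monday of October 2007: Oct 29 2007.
November 2007 ends with Monday Nov 26 2007.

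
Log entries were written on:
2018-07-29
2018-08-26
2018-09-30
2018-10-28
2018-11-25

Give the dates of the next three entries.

2018-12-30, 2019-01-27, 2019-02-24

All Sundays; the gaps (28, 35, 28, 28) vary with month length.
This is the last Sunday of each month.
December 2018 ends with Sunday 2018-12-30.
January 2019 ends with Sunday 2019-01-27.
February 2019 ends with Sunday 2019-02-24.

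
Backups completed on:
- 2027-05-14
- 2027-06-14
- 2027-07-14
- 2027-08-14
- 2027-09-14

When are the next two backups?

Gaps: 31, 30, 31, 31 days — not constant. Every event is on the 14th of the month.
Pattern: the 14th of each month.
Next: October 2027 → 2027-10-14.
November 2027: 2027-11-14.

2027-10-14, 2027-11-14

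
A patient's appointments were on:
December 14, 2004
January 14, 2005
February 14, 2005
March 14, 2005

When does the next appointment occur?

The day-of-month is always 14 (31, 31, 28 days between events).
So this recurs on the 14th of each month.
Next: April 2005 → April 14, 2005.

April 14, 2005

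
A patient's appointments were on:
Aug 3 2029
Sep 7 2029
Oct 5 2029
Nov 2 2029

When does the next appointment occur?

All dates are Fridays, 35, 28, 28 days apart.
Specifically, the 1st Friday of each month.
1st Friday of December 2029: Dec 7 2029.

Dec 7 2029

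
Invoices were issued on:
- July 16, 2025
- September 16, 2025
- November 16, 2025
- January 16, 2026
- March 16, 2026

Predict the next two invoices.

Gaps: 62, 61, 61, 59 days — not constant. Every event is on the 16th of the month.
Pattern: the 16th of every 2 months.
Next: May 2026 → May 16, 2026.
Next: July 2026 → July 16, 2026.

May 16, 2026; July 16, 2026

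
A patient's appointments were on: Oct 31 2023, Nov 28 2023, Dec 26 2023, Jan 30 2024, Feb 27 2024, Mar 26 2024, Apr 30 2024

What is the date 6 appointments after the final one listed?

All Tuesdays; the gaps (28, 28, 35, 28, 28, 35) vary with month length.
This is the last Tuesday of each month.
Last Tuesday of May 2024: May 28 2024.
Last Tuesday of June 2024: Jun 25 2024.
Last Tuesday of July 2024: Jul 30 2024.
Last Tuesday of August 2024: Aug 27 2024.
September 2024 ends with Tuesday Sep 24 2024.
October 2024 ends with Tuesday Oct 29 2024.

Oct 29 2024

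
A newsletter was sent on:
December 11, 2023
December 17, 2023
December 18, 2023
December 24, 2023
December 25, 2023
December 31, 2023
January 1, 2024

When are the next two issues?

January 7, 2024; January 8, 2024

The gap pattern 6, 1, 6, 1, 6, 1 repeats every 2 events.
These are the Mondays and Sundays of each week.
The following Sunday is January 7, 2024.
The following Monday is January 8, 2024.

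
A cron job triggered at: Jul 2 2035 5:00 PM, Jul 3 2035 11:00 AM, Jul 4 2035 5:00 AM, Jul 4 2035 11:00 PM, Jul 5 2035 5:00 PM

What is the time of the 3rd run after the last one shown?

Jul 7 2035 11:00 PM

Gaps: 18, 18, 18, 18 hours — each event is 18 hours after the previous one.
Jul 5 2035 5:00 PM + 18 h = Jul 6 2035 11:00 AM.
Jul 6 2035 11:00 AM + 18 h = Jul 7 2035 5:00 AM.
Jul 7 2035 5:00 AM + 18 h = Jul 7 2035 11:00 PM.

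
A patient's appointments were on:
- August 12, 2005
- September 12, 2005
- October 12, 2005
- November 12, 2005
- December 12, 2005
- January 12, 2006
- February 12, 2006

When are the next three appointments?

March 12, 2006; April 12, 2006; May 12, 2006

Each date is the 12th; the gaps (31, 30, 31, 30, 31, 31) track the month lengths.
The rule is the 12th of each month.
March 2006: March 12, 2006.
April 2006: April 12, 2006.
Next: May 2006 → May 12, 2006.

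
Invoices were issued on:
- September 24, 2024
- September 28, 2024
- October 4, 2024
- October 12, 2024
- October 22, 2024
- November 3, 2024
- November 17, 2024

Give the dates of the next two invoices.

Gaps: 4, 6, 8, 10, 12, 14 days — each gap is 2 larger than the previous one.
Next gap: 16 days. November 17, 2024 + 16 days = December 3, 2024.
Next gap: 18 days. December 3, 2024 + 18 days = December 21, 2024.

December 3, 2024; December 21, 2024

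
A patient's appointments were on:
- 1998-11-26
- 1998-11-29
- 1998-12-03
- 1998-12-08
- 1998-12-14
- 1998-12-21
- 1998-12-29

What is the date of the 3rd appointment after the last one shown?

1999-01-28

Gaps: 3, 4, 5, 6, 7, 8 days — each gap is 1 larger than the previous one.
Next gap: 9 days. 1998-12-29 + 9 days = 1999-01-07.
Next gap: 10 days. 1999-01-07 + 10 days = 1999-01-17.
Next gap: 11 days. 1999-01-17 + 11 days = 1999-01-28.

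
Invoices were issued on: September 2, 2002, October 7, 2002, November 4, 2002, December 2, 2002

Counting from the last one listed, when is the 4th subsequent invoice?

April 7, 2003

These are Mondays at 28- or 35-day spacing (35, 28, 28).
The pattern: 1st Monday of the month.
January 2003 — 1st Monday is January 6, 2003.
February 2003 — 1st Monday is February 3, 2003.
March 2003 — 1st Monday is March 3, 2003.
1st Monday of April 2003: April 7, 2003.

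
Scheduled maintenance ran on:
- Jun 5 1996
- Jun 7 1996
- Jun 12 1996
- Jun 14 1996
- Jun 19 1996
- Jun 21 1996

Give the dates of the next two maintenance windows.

Jun 26 1996, Jun 28 1996

The gap pattern 2, 5, 2, 5, 2 repeats every 2 events.
These are the Wednesdays and Fridays of each week.
The following Wednesday is Jun 26 1996.
The following Friday is Jun 28 1996.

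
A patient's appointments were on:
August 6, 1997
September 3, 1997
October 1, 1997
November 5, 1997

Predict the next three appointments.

All dates are Wednesdays, 28, 28, 35 days apart.
Specifically, the 1st Wednesday of each month.
December 1997 — 1st Wednesday is December 3, 1997.
1st Wednesday of January 1998: January 7, 1998.
1st Wednesday of February 1998: February 4, 1998.

December 3, 1997; January 7, 1998; February 4, 1998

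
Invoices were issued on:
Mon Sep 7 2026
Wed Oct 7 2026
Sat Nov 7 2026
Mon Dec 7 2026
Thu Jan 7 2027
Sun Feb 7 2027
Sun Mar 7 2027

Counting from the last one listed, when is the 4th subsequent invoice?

Wed Jul 7 2027

Each date is the 7th; the gaps (30, 31, 30, 31, 31, 28) track the month lengths.
The rule is the 7th of each month.
Next: April 2027 → Wed Apr 7 2027.
Next: May 2027 → Fri May 7 2027.
Next: June 2027 → Mon Jun 7 2027.
Next: July 2027 → Wed Jul 7 2027.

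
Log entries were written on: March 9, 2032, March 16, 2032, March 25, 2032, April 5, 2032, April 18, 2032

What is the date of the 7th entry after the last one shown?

September 12, 2032

Intervals are 7, 9, 11, 13 days — an arithmetic progression with common difference 2.
Next gap: 15 days. April 18, 2032 + 15 days = May 3, 2032.
Next gap: 17 days. May 3, 2032 + 17 days = May 20, 2032.
Next gap: 19 days. May 20, 2032 + 19 days = June 8, 2032.
Next gap: 21 days. June 8, 2032 + 21 days = June 29, 2032.
Next gap: 23 days. June 29, 2032 + 23 days = July 22, 2032.
Next gap: 25 days. July 22, 2032 + 25 days = August 16, 2032.
Next gap: 27 days. August 16, 2032 + 27 days = September 12, 2032.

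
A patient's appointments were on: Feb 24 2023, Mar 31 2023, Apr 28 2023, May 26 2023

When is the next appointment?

All Fridays; the gaps (35, 28, 28) vary with month length.
This is the last Friday of each month.
June 2023 ends with Friday Jun 30 2023.

Jun 30 2023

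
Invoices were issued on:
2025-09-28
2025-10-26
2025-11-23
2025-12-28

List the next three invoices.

Gaps: 28, 28, 35 days — a mix of 28 and 35. Every date is a Sunday.
Each is the 4th Sunday of its month.
January 2026 — 4th Sunday is 2026-01-25.
4th Sunday of February 2026: 2026-02-22.
4th Sunday of March 2026: 2026-03-22.

2026-01-25, 2026-02-22, 2026-03-22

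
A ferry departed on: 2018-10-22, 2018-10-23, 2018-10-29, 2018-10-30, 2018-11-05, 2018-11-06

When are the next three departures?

2018-11-12, 2018-11-13, 2018-11-19

Every event lands on a Monday or Tuesday (gaps cycle 1, 6, 1, 6, 1).
So the schedule is: every Monday and Tuesday.
Next Monday: 2018-11-12.
Next Tuesday: 2018-11-13.
The following Monday is 2018-11-19.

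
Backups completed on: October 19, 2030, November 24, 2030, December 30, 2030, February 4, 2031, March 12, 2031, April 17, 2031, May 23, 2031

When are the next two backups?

June 28, 2031; August 3, 2031

The spacing is 36, 36, 36, 36, 36, 36 days — always 36 days.
May 23, 2031 + 36 days = June 28, 2031.
June 28, 2031 + 36 days = August 3, 2031.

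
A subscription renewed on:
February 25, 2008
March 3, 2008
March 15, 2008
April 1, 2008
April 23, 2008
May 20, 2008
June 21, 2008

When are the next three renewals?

July 28, 2008; September 8, 2008; October 25, 2008

Gaps: 7, 12, 17, 22, 27, 32 days — each gap is 5 larger than the previous one.
Next gap: 37 days. June 21, 2008 + 37 days = July 28, 2008.
Next gap: 42 days. July 28, 2008 + 42 days = September 8, 2008.
Next gap: 47 days. September 8, 2008 + 47 days = October 25, 2008.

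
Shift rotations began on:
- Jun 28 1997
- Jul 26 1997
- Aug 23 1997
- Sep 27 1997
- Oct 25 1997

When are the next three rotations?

Nov 22 1997, Dec 27 1997, Jan 24 1998

All dates are Saturdays, 28, 28, 35, 28 days apart.
Specifically, the 4th Saturday of each month.
November 1997 — 4th Saturday is Nov 22 1997.
December 1997 — 4th Saturday is Dec 27 1997.
January 1998 — 4th Saturday is Jan 24 1998.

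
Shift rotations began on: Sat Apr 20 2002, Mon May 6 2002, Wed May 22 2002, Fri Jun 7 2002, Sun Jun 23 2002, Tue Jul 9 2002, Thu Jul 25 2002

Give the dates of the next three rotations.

Gaps between consecutive events: 16, 16, 16, 16, 16, 16 days — a constant 16-day interval.
Thu Jul 25 2002 + 16 days = Sat Aug 10 2002.
Sat Aug 10 2002 + 16 days = Mon Aug 26 2002.
Mon Aug 26 2002 + 16 days = Wed Sep 11 2002.

Sat Aug 10 2002, Mon Aug 26 2002, Wed Sep 11 2002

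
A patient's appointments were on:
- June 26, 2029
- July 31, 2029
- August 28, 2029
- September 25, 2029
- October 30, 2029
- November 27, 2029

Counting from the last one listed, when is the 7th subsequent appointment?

All Tuesdays; the gaps (35, 28, 28, 35, 28) vary with month length.
This is the last Tuesday of each month.
December 2029 ends with Tuesday December 25, 2029.
Last Tuesday of January 2030: January 29, 2030.
February 2030 ends with Tuesday February 26, 2030.
March 2030 ends with Tuesday March 26, 2030.
Last Tuesday of April 2030: April 30, 2030.
Last Tuesday of May 2030: May 28, 2030.
June 2030 ends with Tuesday June 25, 2030.

June 25, 2030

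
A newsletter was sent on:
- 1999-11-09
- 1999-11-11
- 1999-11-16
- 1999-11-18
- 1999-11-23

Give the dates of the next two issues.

1999-11-25, 1999-11-30

The gap pattern 2, 5, 2, 5 repeats every 2 events.
These are the Tuesdays and Thursdays of each week.
Next Thursday: 1999-11-25.
The following Tuesday is 1999-11-30.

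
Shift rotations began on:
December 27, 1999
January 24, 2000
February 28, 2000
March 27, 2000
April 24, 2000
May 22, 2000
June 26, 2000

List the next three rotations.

All dates are Mondays, 28, 35, 28, 28, 28, 35 days apart.
Specifically, the 4th Monday of each month.
4th Monday of July 2000: July 24, 2000.
August 2000 — 4th Monday is August 28, 2000.
September 2000 — 4th Monday is September 25, 2000.

July 24, 2000; August 28, 2000; September 25, 2000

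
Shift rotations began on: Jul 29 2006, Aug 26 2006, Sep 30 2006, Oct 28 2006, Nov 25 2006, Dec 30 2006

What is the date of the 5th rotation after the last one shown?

Every date is a Saturday; gaps 28, 35, 28, 28, 35 days.
Each is the last Saturday of its month (at least one falls on the 29th or later, ruling out '4th Saturday').
Last Saturday of January 2007: Jan 27 2007.
February 2007 ends with Saturday Feb 24 2007.
March 2007 ends with Saturday Mar 31 2007.
Last Saturday of April 2007: Apr 28 2007.
May 2007 ends with Saturday May 26 2007.

May 26 2007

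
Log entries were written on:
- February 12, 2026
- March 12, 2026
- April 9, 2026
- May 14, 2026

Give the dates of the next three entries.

Gaps: 28, 28, 35 days — a mix of 28 and 35. Every date is a Thursday.
Each is the 2nd Thursday of its month.
2nd Thursday of June 2026: June 11, 2026.
July 2026 — 2nd Thursday is July 9, 2026.
August 2026 — 2nd Thursday is August 13, 2026.

June 11, 2026; July 9, 2026; August 13, 2026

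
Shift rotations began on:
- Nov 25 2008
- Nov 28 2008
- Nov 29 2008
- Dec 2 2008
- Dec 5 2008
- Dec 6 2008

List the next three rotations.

Gaps: 3, 1, 3, 3, 1 days — not constant, but cyclic with period 3.
The events fall on every Tuesday, Friday and Saturday.
Next Tuesday: Dec 9 2008.
The following Friday is Dec 12 2008.
The following Saturday is Dec 13 2008.

Dec 9 2008, Dec 12 2008, Dec 13 2008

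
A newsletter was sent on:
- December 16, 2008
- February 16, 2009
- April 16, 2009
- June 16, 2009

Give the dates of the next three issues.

August 16, 2009; October 16, 2009; December 16, 2009

Gaps: 62, 59, 61 days — not constant. Every event is on the 16th of the month.
Pattern: the 16th of every 2 months.
August 2009: August 16, 2009.
Next: October 2009 → October 16, 2009.
Next: December 2009 → December 16, 2009.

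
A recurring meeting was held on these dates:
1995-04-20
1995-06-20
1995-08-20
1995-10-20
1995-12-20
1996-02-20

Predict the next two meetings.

1996-04-20, 1996-06-20

The day-of-month is always 20 (61, 61, 61, 61, 62 days between events).
So this recurs on the 20th of every 2 months.
Next: April 1996 → 1996-04-20.
June 1996: 1996-06-20.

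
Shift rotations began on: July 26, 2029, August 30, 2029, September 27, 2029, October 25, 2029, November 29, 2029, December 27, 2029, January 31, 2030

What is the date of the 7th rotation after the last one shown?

August 29, 2030

These are Thursdays with 35, 28, 28, 35, 28, 35-day gaps.
Each is the final Thursday of its month — August 30, 2029 is past the 28th, so '4th Thursday' doesn't fit.
February 2030 ends with Thursday February 28, 2030.
Last Thursday of March 2030: March 28, 2030.
April 2030 ends with Thursday April 25, 2030.
May 2030 ends with Thursday May 30, 2030.
June 2030 ends with Thursday June 27, 2030.
July 2030 ends with Thursday July 25, 2030.
Last Thursday of August 2030: August 29, 2030.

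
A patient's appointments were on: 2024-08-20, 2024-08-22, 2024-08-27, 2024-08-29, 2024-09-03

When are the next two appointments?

The gap pattern 2, 5, 2, 5 repeats every 2 events.
These are the Tuesdays and Thursdays of each week.
Next Thursday: 2024-09-05.
Next Tuesday: 2024-09-10.

2024-09-05, 2024-09-10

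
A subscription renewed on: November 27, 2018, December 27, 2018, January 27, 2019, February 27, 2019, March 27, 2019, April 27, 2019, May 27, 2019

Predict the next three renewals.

Gaps: 30, 31, 31, 28, 31, 30 days — not constant. Every event is on the 27th of the month.
Pattern: the 27th of each month.
Next: June 2019 → June 27, 2019.
July 2019: July 27, 2019.
Next: August 2019 → August 27, 2019.

June 27, 2019; July 27, 2019; August 27, 2019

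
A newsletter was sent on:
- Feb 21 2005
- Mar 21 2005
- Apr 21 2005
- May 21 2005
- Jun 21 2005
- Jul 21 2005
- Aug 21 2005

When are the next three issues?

Gaps: 28, 31, 30, 31, 30, 31 days — not constant. Every event is on the 21st of the month.
Pattern: the 21st of each month.
September 2005: Sep 21 2005.
Next: October 2005 → Oct 21 2005.
November 2005: Nov 21 2005.

Sep 21 2005, Oct 21 2005, Nov 21 2005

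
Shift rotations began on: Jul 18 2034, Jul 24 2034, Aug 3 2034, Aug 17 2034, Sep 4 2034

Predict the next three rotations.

Gaps: 6, 10, 14, 18 days — each gap is 4 larger than the previous one.
Next gap: 22 days. Sep 4 2034 + 22 days = Sep 26 2034.
Next gap: 26 days. Sep 26 2034 + 26 days = Oct 22 2034.
Next gap: 30 days. Oct 22 2034 + 30 days = Nov 21 2034.

Sep 26 2034, Oct 22 2034, Nov 21 2034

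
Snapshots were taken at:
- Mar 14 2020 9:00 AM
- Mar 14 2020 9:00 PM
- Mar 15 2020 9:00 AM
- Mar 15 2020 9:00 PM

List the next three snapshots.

Mar 16 2020 9:00 AM, Mar 16 2020 9:00 PM, Mar 17 2020 9:00 AM

Gaps: 12, 12, 12 hours — each event is 12 hours after the previous one.
Mar 15 2020 9:00 PM + 12 h = Mar 16 2020 9:00 AM.
Mar 16 2020 9:00 AM + 12 h = Mar 16 2020 9:00 PM.
Mar 16 2020 9:00 PM + 12 h = Mar 17 2020 9:00 AM.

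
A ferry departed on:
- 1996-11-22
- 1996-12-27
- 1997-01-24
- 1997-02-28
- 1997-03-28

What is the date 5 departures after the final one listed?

Gaps: 35, 28, 35, 28 days — a mix of 28 and 35. Every date is a Friday.
Each is the 4th Friday of its month.
April 1997 — 4th Friday is 1997-04-25.
May 1997 — 4th Friday is 1997-05-23.
4th Friday of June 1997: 1997-06-27.
4th Friday of July 1997: 1997-07-25.
August 1997 — 4th Friday is 1997-08-22.

1997-08-22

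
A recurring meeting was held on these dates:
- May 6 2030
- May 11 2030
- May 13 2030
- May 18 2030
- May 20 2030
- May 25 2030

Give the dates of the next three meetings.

The gap pattern 5, 2, 5, 2, 5 repeats every 2 events.
These are the Mondays and Saturdays of each week.
The following Monday is May 27 2030.
Next Saturday: Jun 1 2030.
Next Monday: Jun 3 2030.

May 27 2030, Jun 1 2030, Jun 3 2030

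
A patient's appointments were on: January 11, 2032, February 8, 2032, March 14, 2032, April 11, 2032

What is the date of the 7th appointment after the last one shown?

Gaps: 28, 35, 28 days — a mix of 28 and 35. Every date is a Sunday.
Each is the 2nd Sunday of its month.
2nd Sunday of May 2032: May 9, 2032.
June 2032 — 2nd Sunday is June 13, 2032.
2nd Sunday of July 2032: July 11, 2032.
2nd Sunday of August 2032: August 8, 2032.
2nd Sunday of September 2032: September 12, 2032.
2nd Sunday of October 2032: October 10, 2032.
2nd Sunday of November 2032: November 14, 2032.

November 14, 2032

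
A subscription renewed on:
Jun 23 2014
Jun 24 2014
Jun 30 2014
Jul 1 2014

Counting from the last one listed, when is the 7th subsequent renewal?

Gaps: 1, 6, 1 days — not constant, but cyclic with period 2.
The events fall on every Monday and Tuesday.
Next Monday: Jul 7 2014.
The following Tuesday is Jul 8 2014.
The following Monday is Jul 14 2014.
Next Tuesday: Jul 15 2014.
The following Monday is Jul 21 2014.
The following Tuesday is Jul 22 2014.
Next Monday: Jul 28 2014.

Jul 28 2014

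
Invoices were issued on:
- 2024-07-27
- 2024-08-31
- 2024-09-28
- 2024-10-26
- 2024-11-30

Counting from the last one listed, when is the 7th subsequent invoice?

Every date is a Saturday; gaps 35, 28, 28, 35 days.
Each is the last Saturday of its month (at least one falls on the 29th or later, ruling out '4th Saturday').
Last Saturday of December 2024: 2024-12-28.
Last Saturday of January 2025: 2025-01-25.
Last Saturday of February 2025: 2025-02-22.
March 2025 ends with Saturday 2025-03-29.
April 2025 ends with Saturday 2025-04-26.
Last Saturday of May 2025: 2025-05-31.
June 2025 ends with Saturday 2025-06-28.

2025-06-28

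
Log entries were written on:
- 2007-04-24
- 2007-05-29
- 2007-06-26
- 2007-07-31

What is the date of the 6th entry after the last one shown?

Every date is a Tuesday; gaps 35, 28, 35 days.
Each is the last Tuesday of its month (at least one falls on the 29th or later, ruling out '4th Tuesday').
August 2007 ends with Tuesday 2007-08-28.
Last Tuesday of September 2007: 2007-09-25.
Last Tuesday of October 2007: 2007-10-30.
November 2007 ends with Tuesday 2007-11-27.
December 2007 ends with Tuesday 2007-12-25.
January 2008 ends with Tuesday 2008-01-29.

2008-01-29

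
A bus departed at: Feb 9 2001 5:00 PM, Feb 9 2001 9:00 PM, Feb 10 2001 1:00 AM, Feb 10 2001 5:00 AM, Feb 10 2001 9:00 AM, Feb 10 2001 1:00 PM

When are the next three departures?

Feb 10 2001 5:00 PM, Feb 10 2001 9:00 PM, Feb 11 2001 1:00 AM

The interval is a steady 4 hours (4, 4, 4, 4, 4).
Feb 10 2001 1:00 PM + 4 h = Feb 10 2001 5:00 PM.
Feb 10 2001 5:00 PM + 4 h = Feb 10 2001 9:00 PM.
Feb 10 2001 9:00 PM + 4 h = Feb 11 2001 1:00 AM.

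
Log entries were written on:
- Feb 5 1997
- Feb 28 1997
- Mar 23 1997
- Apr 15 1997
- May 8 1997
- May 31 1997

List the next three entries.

Every event comes 23 days after the last (23, 23, 23, 23, 23).
May 31 1997 + 23 days = Jun 23 1997.
Jun 23 1997 + 23 days = Jul 16 1997.
Jul 16 1997 + 23 days = Aug 8 1997.

Jun 23 1997, Jul 16 1997, Aug 8 1997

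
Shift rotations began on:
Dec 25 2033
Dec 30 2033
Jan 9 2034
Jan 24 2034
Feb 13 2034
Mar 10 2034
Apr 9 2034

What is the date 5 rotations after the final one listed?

The spacing grows by 5 each time: 5, 10, 15, 20, 25, 30 days.
Next gap: 35 days. Apr 9 2034 + 35 days = May 14 2034.
Next gap: 40 days. May 14 2034 + 40 days = Jun 23 2034.
Next gap: 45 days. Jun 23 2034 + 45 days = Aug 7 2034.
Next gap: 50 days. Aug 7 2034 + 50 days = Sep 26 2034.
Next gap: 55 days. Sep 26 2034 + 55 days = Nov 20 2034.

Nov 20 2034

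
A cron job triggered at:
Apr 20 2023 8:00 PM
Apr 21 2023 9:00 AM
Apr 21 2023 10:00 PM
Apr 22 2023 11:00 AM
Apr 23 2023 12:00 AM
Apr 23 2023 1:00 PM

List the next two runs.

Apr 24 2023 2:00 AM, Apr 24 2023 3:00 PM

Spacing: 13, 13, 13, 13, 13 h — constant 13 h.
Apr 23 2023 1:00 PM + 13 h = Apr 24 2023 2:00 AM.
Apr 24 2023 2:00 AM + 13 h = Apr 24 2023 3:00 PM.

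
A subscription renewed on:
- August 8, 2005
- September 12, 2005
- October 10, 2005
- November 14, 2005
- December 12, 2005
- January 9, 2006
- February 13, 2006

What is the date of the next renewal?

Gaps: 35, 28, 35, 28, 28, 35 days — a mix of 28 and 35. Every date is a Monday.
Each is the 2nd Monday of its month.
2nd Monday of March 2006: March 13, 2006.

March 13, 2006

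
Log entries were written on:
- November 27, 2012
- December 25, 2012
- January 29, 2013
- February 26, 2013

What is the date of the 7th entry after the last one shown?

These are Tuesdays with 28, 35, 28-day gaps.
Each is the final Tuesday of its month — January 29, 2013 is past the 28th, so '4th Tuesday' doesn't fit.
Last Tuesday of March 2013: March 26, 2013.
April 2013 ends with Tuesday April 30, 2013.
May 2013 ends with Tuesday May 28, 2013.
June 2013 ends with Tuesday June 25, 2013.
Last Tuesday of July 2013: July 30, 2013.
Last Tuesday of August 2013: August 27, 2013.
Last Tuesday of September 2013: September 24, 2013.

September 24, 2013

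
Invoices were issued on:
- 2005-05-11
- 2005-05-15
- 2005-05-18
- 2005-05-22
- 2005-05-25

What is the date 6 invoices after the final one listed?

2005-06-15

Gaps: 4, 3, 4, 3 days — not constant, but cyclic with period 2.
The events fall on every Wednesday and Sunday.
The following Sunday is 2005-05-29.
The following Wednesday is 2005-06-01.
Next Sunday: 2005-06-05.
Next Wednesday: 2005-06-08.
Next Sunday: 2005-06-12.
Next Wednesday: 2005-06-15.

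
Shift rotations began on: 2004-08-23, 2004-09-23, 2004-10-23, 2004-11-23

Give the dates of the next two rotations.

2004-12-23, 2005-01-23

Gaps: 31, 30, 31 days — not constant. Every event is on the 23rd of the month.
Pattern: the 23rd of each month.
Next: December 2004 → 2004-12-23.
January 2005: 2005-01-23.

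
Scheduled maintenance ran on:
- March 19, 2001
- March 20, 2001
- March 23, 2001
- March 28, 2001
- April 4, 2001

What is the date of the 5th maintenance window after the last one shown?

June 8, 2001

Gaps: 1, 3, 5, 7 days — each gap is 2 larger than the previous one.
Next gap: 9 days. April 4, 2001 + 9 days = April 13, 2001.
Next gap: 11 days. April 13, 2001 + 11 days = April 24, 2001.
Next gap: 13 days. April 24, 2001 + 13 days = May 7, 2001.
Next gap: 15 days. May 7, 2001 + 15 days = May 22, 2001.
Next gap: 17 days. May 22, 2001 + 17 days = June 8, 2001.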